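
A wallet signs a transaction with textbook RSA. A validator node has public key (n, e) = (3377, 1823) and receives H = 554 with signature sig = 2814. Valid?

no

sig^2 ≡ 2814^2 = 7918596 ≡ 2908
sig^4 ≡ 2908^2 = 8456464 ≡ 456
sig^8 ≡ 456^2 = 207936 ≡ 1939
sig^16 ≡ 1939^2 = 3759721 ≡ 1120
sig^32 ≡ 1120^2 = 1254400 ≡ 1533
sig^64 ≡ 1533^2 = 2350089 ≡ 3074
sig^128 ≡ 3074^2 = 9449476 ≡ 630
sig^256 ≡ 630^2 = 396900 ≡ 1791
sig^512 ≡ 1791^2 = 3207681 ≡ 2908
sig^1024 ≡ 2908^2 = 8456464 ≡ 456
1823 = 1024 + 512 + 256 + 16 + 8 + 4 + 2 + 1, so sig^1823 ≡ 456·2908·1791·1120·1939·456·2908·2814 ≡ 2379 (mod 3377)
sig^1823 mod 3377 = 2379, but H = 554.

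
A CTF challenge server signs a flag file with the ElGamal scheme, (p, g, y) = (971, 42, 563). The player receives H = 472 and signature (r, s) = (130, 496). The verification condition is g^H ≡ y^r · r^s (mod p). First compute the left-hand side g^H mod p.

Squares mod 971: 42^1≡42, 42^2≡793, 42^4≡612, 42^8≡709, 42^16≡674, 42^32≡819, 42^64≡771, 42^128≡189, 42^256≡765
472 = 256 + 128 + 64 + 16 + 8, so 42^472 ≡ 765·189·771·674·709 ≡ 426 (mod 971)

426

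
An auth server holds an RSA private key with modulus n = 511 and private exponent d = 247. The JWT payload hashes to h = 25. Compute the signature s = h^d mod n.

h^2 ≡ 25^2 = 625 ≡ 114
h^4 ≡ 114^2 = 12996 ≡ 221
h^8 ≡ 221^2 = 48841 ≡ 296
h^16 ≡ 296^2 = 87616 ≡ 235
h^32 ≡ 235^2 = 55225 ≡ 37
h^64 ≡ 37^2 = 1369 ≡ 347
h^128 ≡ 347^2 = 120409 ≡ 324
247 = 128 + 64 + 32 + 16 + 4 + 2 + 1, so h^247 ≡ 324·347·37·235·221·114·25 ≡ 165 (mod 511)

165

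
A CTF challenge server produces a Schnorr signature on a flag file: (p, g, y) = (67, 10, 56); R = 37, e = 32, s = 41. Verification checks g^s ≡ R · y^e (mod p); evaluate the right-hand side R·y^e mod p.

21

56^2 = 3136 ≡ 54
56^4 ≡ 54^2 = 2916 ≡ 35
56^8 ≡ 35^2 = 1225 ≡ 19
56^16 ≡ 19^2 = 361 ≡ 26
56^32 ≡ 26^2 = 676 ≡ 6
R · y^e ≡ 37·6 = 222 ≡ 21 (mod 67)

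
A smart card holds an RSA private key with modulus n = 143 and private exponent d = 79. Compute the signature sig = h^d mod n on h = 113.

48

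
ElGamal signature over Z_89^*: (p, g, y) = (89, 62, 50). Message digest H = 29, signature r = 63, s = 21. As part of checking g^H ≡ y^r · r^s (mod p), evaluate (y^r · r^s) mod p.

59

Squares mod 89: 50^1≡50, 50^2≡8, 50^4≡64, 50^8≡2, 50^16≡4, 50^32≡16
63 = 32 + 16 + 8 + 4 + 2 + 1, so 50^63 ≡ 16·4·2·64·8·50 ≡ 87 (mod 89)
Squares mod 89: 63^1≡63, 63^2≡53, 63^4≡50, 63^8≡8, 63^16≡64
21 = 16 + 4 + 1, so 63^21 ≡ 64·50·63 ≡ 15 (mod 89)
y^r · r^s ≡ 87·15 = 1305 ≡ 59 (mod 89)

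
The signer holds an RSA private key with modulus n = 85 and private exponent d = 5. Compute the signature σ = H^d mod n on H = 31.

Squares mod 85: H^1≡31, H^2≡26, H^4≡81
5 = 4 + 1, so H^5 ≡ 81·31 ≡ 46 (mod 85)

46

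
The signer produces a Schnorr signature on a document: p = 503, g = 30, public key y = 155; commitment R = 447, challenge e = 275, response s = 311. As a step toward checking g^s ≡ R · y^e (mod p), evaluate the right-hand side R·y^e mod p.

250

155^2 = 24025 ≡ 384
155^4 ≡ 384^2 = 147456 ≡ 77
155^8 ≡ 77^2 = 5929 ≡ 396
155^16 ≡ 396^2 = 156816 ≡ 383
155^32 ≡ 383^2 = 146689 ≡ 316
155^64 ≡ 316^2 = 99856 ≡ 262
155^128 ≡ 262^2 = 68644 ≡ 236
155^256 ≡ 236^2 = 55696 ≡ 366
275 = 256 + 16 + 2 + 1, so 155^275 ≡ 366·383·384·155 ≡ 265 (mod 503)
R · y^e ≡ 447·265 = 118455 ≡ 250 (mod 503)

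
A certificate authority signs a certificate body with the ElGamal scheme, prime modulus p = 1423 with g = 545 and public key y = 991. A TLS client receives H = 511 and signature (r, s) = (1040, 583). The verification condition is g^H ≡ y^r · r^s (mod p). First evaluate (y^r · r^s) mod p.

705

Squares mod 1423: 991^1≡991, 991^2≡211, 991^4≡408, 991^8≡1396, 991^16≡729, 991^32≡662, 991^64≡1383, 991^128≡177, 991^256≡23, 991^512≡529, 991^1024≡933
1040 = 1024 + 16, so 991^1040 ≡ 933·729 ≡ 1386 (mod 1423)
Squares mod 1423: 1040^1≡1040, 1040^2≡120, 1040^4≡170, 1040^8≡440, 1040^16≡72, 1040^32≡915, 1040^64≡501, 1040^128≡553, 1040^256≡1287, 1040^512≡1420
583 = 512 + 64 + 4 + 2 + 1, so 1040^583 ≡ 1420·501·170·120·1040 ≡ 404 (mod 1423)
y^r · r^s ≡ 1386·404 = 559944 ≡ 705 (mod 1423)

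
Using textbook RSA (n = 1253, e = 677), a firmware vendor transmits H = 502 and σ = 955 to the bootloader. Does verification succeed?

passes

σ^2 ≡ 955^2 = 912025 ≡ 1094
σ^4 ≡ 1094^2 = 1196836 ≡ 221
σ^8 ≡ 221^2 = 48841 ≡ 1227
σ^16 ≡ 1227^2 = 1505529 ≡ 676
σ^32 ≡ 676^2 = 456976 ≡ 884
σ^64 ≡ 884^2 = 781456 ≡ 837
σ^128 ≡ 837^2 = 700569 ≡ 142
σ^256 ≡ 142^2 = 20164 ≡ 116
σ^512 ≡ 116^2 = 13456 ≡ 926
677 = 512 + 128 + 32 + 4 + 1, so σ^677 ≡ 926·142·884·221·955 ≡ 502 (mod 1253)
Since 502 equals the digest 502, verification succeeds.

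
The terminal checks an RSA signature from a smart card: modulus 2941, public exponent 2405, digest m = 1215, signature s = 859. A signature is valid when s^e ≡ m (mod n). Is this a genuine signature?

genuine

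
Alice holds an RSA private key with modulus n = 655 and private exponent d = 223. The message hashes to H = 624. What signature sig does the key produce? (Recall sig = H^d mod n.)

Squares mod 655: H^1≡624, H^2≡306, H^4≡626, H^8≡186, H^16≡536, H^32≡406, H^64≡431, H^128≡396
223 = 128 + 64 + 16 + 8 + 4 + 2 + 1, so H^223 ≡ 396·431·536·186·626·306·624 ≡ 379 (mod 655)

379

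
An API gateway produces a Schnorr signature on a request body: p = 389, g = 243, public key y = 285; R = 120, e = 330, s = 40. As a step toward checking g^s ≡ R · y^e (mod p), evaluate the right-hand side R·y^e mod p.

285^2 = 81225 ≡ 313
285^4 ≡ 313^2 = 97969 ≡ 330
285^8 ≡ 330^2 = 108900 ≡ 369
285^16 ≡ 369^2 = 136161 ≡ 11
285^32 ≡ 11^2 = 121
285^64 ≡ 121^2 = 14641 ≡ 248
285^128 ≡ 248^2 = 61504 ≡ 42
285^256 ≡ 42^2 = 1764 ≡ 208
330 = 256 + 64 + 8 + 2, so 285^330 ≡ 208·248·369·313 ≡ 62 (mod 389)
R · y^e ≡ 120·62 = 7440 ≡ 49 (mod 389)

49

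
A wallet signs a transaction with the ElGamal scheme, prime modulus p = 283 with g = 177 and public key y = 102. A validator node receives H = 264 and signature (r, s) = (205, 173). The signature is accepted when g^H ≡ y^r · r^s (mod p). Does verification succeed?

passes

Left side g^H mod p:
177^2 = 31329 ≡ 199
177^4 ≡ 199^2 = 39601 ≡ 264
177^8 ≡ 264^2 = 69696 ≡ 78
177^16 ≡ 78^2 = 6084 ≡ 141
177^32 ≡ 141^2 = 19881 ≡ 71
177^64 ≡ 71^2 = 5041 ≡ 230
177^128 ≡ 230^2 = 52900 ≡ 262
177^256 ≡ 262^2 = 68644 ≡ 158
264 = 256 + 8, so 177^264 ≡ 158·78 ≡ 155 (mod 283)
Right side y^r · r^s mod p:
102^2 = 10404 ≡ 216
102^4 ≡ 216^2 = 46656 ≡ 244
102^8 ≡ 244^2 = 59536 ≡ 106
102^16 ≡ 106^2 = 11236 ≡ 199
102^32 ≡ 199^2 = 39601 ≡ 264
102^64 ≡ 264^2 = 69696 ≡ 78
102^128 ≡ 78^2 = 6084 ≡ 141
205 = 128 + 64 + 8 + 4 + 1, so 102^205 ≡ 141·78·106·244·102 ≡ 205 (mod 283)
205^2 = 42025 ≡ 141
205^4 ≡ 141^2 = 19881 ≡ 71
205^8 ≡ 71^2 = 5041 ≡ 230
205^16 ≡ 230^2 = 52900 ≡ 262
205^32 ≡ 262^2 = 68644 ≡ 158
205^64 ≡ 158^2 = 24964 ≡ 60
205^128 ≡ 60^2 = 3600 ≡ 204
173 = 128 + 32 + 8 + 4 + 1, so 205^173 ≡ 204·158·230·71·205 ≡ 125 (mod 283)
205·125 = 25625 ≡ 155 (mod 283)
155 ≡ 155 (mod 283), so the signature is genuine.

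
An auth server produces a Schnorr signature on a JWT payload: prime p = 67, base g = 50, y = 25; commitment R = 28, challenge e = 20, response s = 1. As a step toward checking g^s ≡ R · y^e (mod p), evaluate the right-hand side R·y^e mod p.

50

25^2 = 625 ≡ 22
25^4 ≡ 22^2 = 484 ≡ 15
25^8 ≡ 15^2 = 225 ≡ 24
25^16 ≡ 24^2 = 576 ≡ 40
20 = 16 + 4, so 25^20 ≡ 40·15 ≡ 64 (mod 67)
R · y^e ≡ 28·64 = 1792 ≡ 50 (mod 67)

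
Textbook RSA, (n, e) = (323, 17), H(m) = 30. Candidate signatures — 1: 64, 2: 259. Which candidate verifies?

1

Candidate 1: 64^2 = 4096 ≡ 220; 64^4 ≡ 220^2 = 48400 ≡ 273; 64^8 ≡ 273^2 = 74529 ≡ 239; 64^16 ≡ 239^2 = 57121 ≡ 273; 17 = 16 + 1, so 64^17 ≡ 273·64 ≡ 30 (mod 323)
  → matches H(m) = 30
Candidate 2: 259^2 = 67081 ≡ 220; 259^4 ≡ 220^2 = 48400 ≡ 273; 259^8 ≡ 273^2 = 74529 ≡ 239; 259^16 ≡ 239^2 = 57121 ≡ 273; 17 = 16 + 1, so 259^17 ≡ 273·259 ≡ 293 (mod 323)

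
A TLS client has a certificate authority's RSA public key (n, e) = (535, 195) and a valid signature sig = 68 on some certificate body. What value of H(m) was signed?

222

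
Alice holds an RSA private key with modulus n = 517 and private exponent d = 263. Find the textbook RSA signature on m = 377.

m^2 ≡ 377^2 = 142129 ≡ 471
m^4 ≡ 471^2 = 221841 ≡ 48
m^8 ≡ 48^2 = 2304 ≡ 236
m^16 ≡ 236^2 = 55696 ≡ 377
m^32 ≡ 377^2 = 142129 ≡ 471
m^64 ≡ 471^2 = 221841 ≡ 48
m^128 ≡ 48^2 = 2304 ≡ 236
m^256 ≡ 236^2 = 55696 ≡ 377
263 = 256 + 4 + 2 + 1, so m^263 ≡ 377·48·471·377 ≡ 236 (mod 517)

236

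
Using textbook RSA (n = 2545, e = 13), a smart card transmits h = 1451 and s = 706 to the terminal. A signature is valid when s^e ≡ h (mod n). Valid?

yes

s^2 ≡ 706^2 = 498436 ≡ 2161
s^4 ≡ 2161^2 = 4669921 ≡ 2391
s^8 ≡ 2391^2 = 5716881 ≡ 811
13 = 8 + 4 + 1, so s^13 ≡ 811·2391·706 ≡ 1451 (mod 2545)
Since 1451 equals the digest 1451, verification succeeds.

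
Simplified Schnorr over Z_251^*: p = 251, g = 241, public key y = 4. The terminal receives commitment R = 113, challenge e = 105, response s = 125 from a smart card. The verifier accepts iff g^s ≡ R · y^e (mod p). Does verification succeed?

passes

g^s mod p:
241^2 = 58081 ≡ 100
241^4 ≡ 100^2 = 10000 ≡ 211
241^8 ≡ 211^2 = 44521 ≡ 94
241^16 ≡ 94^2 = 8836 ≡ 51
241^32 ≡ 51^2 = 2601 ≡ 91
241^64 ≡ 91^2 = 8281 ≡ 249
125 = 64 + 32 + 16 + 8 + 4 + 1, so 241^125 ≡ 249·91·51·94·211·241 ≡ 1 (mod 251)
R · y^e mod p:
4^2 = 16
4^4 ≡ 16^2 = 256 ≡ 5
4^8 ≡ 5^2 = 25
4^16 ≡ 25^2 = 625 ≡ 123
4^32 ≡ 123^2 = 15129 ≡ 69
4^64 ≡ 69^2 = 4761 ≡ 243
105 = 64 + 32 + 8 + 1, so 4^105 ≡ 243·69·25·4 ≡ 20 (mod 251)
113·20 = 2260 ≡ 1 (mod 251)
1 ≡ 1 (mod 251); signature holds.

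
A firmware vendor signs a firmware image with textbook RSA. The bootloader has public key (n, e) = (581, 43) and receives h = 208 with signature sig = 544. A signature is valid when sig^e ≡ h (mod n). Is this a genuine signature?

genuine

sig^2 ≡ 544^2 = 295936 ≡ 207
sig^4 ≡ 207^2 = 42849 ≡ 436
sig^8 ≡ 436^2 = 190096 ≡ 109
sig^16 ≡ 109^2 = 11881 ≡ 261
sig^32 ≡ 261^2 = 68121 ≡ 144
43 = 32 + 8 + 2 + 1, so sig^43 ≡ 144·109·207·544 ≡ 208 (mod 581)
Since 208 equals the digest 208, verification succeeds.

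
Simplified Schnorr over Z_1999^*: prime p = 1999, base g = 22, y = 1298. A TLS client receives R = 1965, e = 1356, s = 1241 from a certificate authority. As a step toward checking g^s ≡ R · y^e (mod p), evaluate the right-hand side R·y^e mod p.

1790

1298^1356 mod 1999 = 1476
R · y^e ≡ 1965·1476 = 2900340 ≡ 1790 (mod 1999)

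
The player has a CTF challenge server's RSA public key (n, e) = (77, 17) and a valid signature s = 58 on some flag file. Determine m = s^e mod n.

s^2 ≡ 58^2 = 3364 ≡ 53
s^4 ≡ 53^2 = 2809 ≡ 37
s^8 ≡ 37^2 = 1369 ≡ 60
s^16 ≡ 60^2 = 3600 ≡ 58
17 = 16 + 1, so s^17 ≡ 58·58 ≡ 53 (mod 77)

53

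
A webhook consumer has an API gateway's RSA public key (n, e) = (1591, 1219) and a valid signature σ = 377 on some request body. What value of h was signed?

σ^2 ≡ 377^2 = 142129 ≡ 530
σ^4 ≡ 530^2 = 280900 ≡ 884
σ^8 ≡ 884^2 = 781456 ≡ 275
σ^16 ≡ 275^2 = 75625 ≡ 848
σ^32 ≡ 848^2 = 719104 ≡ 1563
σ^64 ≡ 1563^2 = 2442969 ≡ 784
σ^128 ≡ 784^2 = 614656 ≡ 530
σ^256 ≡ 530^2 = 280900 ≡ 884
σ^512 ≡ 884^2 = 781456 ≡ 275
σ^1024 ≡ 275^2 = 75625 ≡ 848
1219 = 1024 + 128 + 64 + 2 + 1, so σ^1219 ≡ 848·530·784·530·377 ≡ 33 (mod 1591)

33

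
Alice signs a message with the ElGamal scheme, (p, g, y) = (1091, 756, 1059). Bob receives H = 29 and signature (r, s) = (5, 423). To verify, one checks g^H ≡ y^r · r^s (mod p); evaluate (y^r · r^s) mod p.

Squares mod 1091: 1059^1≡1059, 1059^2≡1024, 1059^4≡125
5 = 4 + 1, so 1059^5 ≡ 125·1059 ≡ 364 (mod 1091)
Squares mod 1091: 5^1≡5, 5^2≡25, 5^4≡625, 5^8≡47, 5^16≡27, 5^32≡729, 5^64≡124, 5^128≡102, 5^256≡585
423 = 256 + 128 + 32 + 4 + 2 + 1, so 5^423 ≡ 585·102·729·625·25·5 ≡ 934 (mod 1091)
y^r · r^s ≡ 364·934 = 339976 ≡ 675 (mod 1091)

675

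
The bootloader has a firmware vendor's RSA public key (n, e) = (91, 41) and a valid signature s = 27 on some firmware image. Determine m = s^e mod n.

27

Squares mod 91: s^1≡27, s^2≡1, s^4≡1, s^8≡1, s^16≡1, s^32≡1
41 = 32 + 8 + 1, so s^41 ≡ 1·1·27 ≡ 27 (mod 91)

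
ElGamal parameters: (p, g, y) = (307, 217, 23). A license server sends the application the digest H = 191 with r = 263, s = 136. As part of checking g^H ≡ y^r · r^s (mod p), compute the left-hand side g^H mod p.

56

Squares mod 307: 217^1≡217, 217^2≡118, 217^4≡109, 217^8≡215, 217^16≡175, 217^32≡232, 217^64≡99, 217^128≡284
191 = 128 + 32 + 16 + 8 + 4 + 2 + 1, so 217^191 ≡ 284·232·175·215·109·118·217 ≡ 56 (mod 307)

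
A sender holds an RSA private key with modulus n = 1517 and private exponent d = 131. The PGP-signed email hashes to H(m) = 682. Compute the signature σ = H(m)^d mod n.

(H(m))^2 ≡ 682^2 = 465124 ≡ 922
(H(m))^4 ≡ 922^2 = 850084 ≡ 564
(H(m))^8 ≡ 564^2 = 318096 ≡ 1043
(H(m))^16 ≡ 1043^2 = 1087849 ≡ 160
(H(m))^32 ≡ 160^2 = 25600 ≡ 1328
(H(m))^64 ≡ 1328^2 = 1763584 ≡ 830
(H(m))^128 ≡ 830^2 = 688900 ≡ 182
131 = 128 + 2 + 1, so (H(m))^131 ≡ 182·922·682 ≡ 1365 (mod 1517)

1365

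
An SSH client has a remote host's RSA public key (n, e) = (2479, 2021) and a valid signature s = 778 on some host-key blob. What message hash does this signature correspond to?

1518

s^2 ≡ 778^2 = 605284 ≡ 408
s^4 ≡ 408^2 = 166464 ≡ 371
s^8 ≡ 371^2 = 137641 ≡ 1296
s^16 ≡ 1296^2 = 1679616 ≡ 1333
s^32 ≡ 1333^2 = 1776889 ≡ 1925
s^64 ≡ 1925^2 = 3705625 ≡ 1999
s^128 ≡ 1999^2 = 3996001 ≡ 2332
s^256 ≡ 2332^2 = 5438224 ≡ 1777
s^512 ≡ 1777^2 = 3157729 ≡ 1962
s^1024 ≡ 1962^2 = 3849444 ≡ 2036
2021 = 1024 + 512 + 256 + 128 + 64 + 32 + 4 + 1, so s^2021 ≡ 2036·1962·1777·2332·1999·1925·371·778 ≡ 1518 (mod 2479)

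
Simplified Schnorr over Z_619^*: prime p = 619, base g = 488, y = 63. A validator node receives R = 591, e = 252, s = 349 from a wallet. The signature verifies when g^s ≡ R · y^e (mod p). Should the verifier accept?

g^s mod p:
488^2 = 238144 ≡ 448
488^4 ≡ 448^2 = 200704 ≡ 148
488^8 ≡ 148^2 = 21904 ≡ 239
488^16 ≡ 239^2 = 57121 ≡ 173
488^32 ≡ 173^2 = 29929 ≡ 217
488^64 ≡ 217^2 = 47089 ≡ 45
488^128 ≡ 45^2 = 2025 ≡ 168
488^256 ≡ 168^2 = 28224 ≡ 369
349 = 256 + 64 + 16 + 8 + 4 + 1, so 488^349 ≡ 369·45·173·239·148·488 ≡ 133 (mod 619)
R · y^e mod p:
63^2 = 3969 ≡ 255
63^4 ≡ 255^2 = 65025 ≡ 30
63^8 ≡ 30^2 = 900 ≡ 281
63^16 ≡ 281^2 = 78961 ≡ 348
63^32 ≡ 348^2 = 121104 ≡ 399
63^64 ≡ 399^2 = 159201 ≡ 118
63^128 ≡ 118^2 = 13924 ≡ 306
252 = 128 + 64 + 32 + 16 + 8 + 4, so 63^252 ≡ 306·118·399·348·281·30 ≡ 150 (mod 619)
591·150 = 88650 ≡ 133 (mod 619)
133 ≡ 133 (mod 619); signature holds.

accept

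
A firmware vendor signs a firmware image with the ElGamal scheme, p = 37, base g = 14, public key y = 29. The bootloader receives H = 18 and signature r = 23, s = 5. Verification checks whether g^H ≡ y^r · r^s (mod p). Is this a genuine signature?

genuine

Left side g^H mod p:
14^2 = 196 ≡ 11
14^4 ≡ 11^2 = 121 ≡ 10
14^8 ≡ 10^2 = 100 ≡ 26
14^16 ≡ 26^2 = 676 ≡ 10
18 = 16 + 2, so 14^18 ≡ 10·11 ≡ 36 (mod 37)
Right side y^r · r^s mod p:
29^2 = 841 ≡ 27
29^4 ≡ 27^2 = 729 ≡ 26
29^8 ≡ 26^2 = 676 ≡ 10
29^16 ≡ 10^2 = 100 ≡ 26
23 = 16 + 4 + 2 + 1, so 29^23 ≡ 26·26·27·29 ≡ 23 (mod 37)
23^2 = 529 ≡ 11
23^4 ≡ 11^2 = 121 ≡ 10
5 = 4 + 1, so 23^5 ≡ 10·23 ≡ 8 (mod 37)
23·8 = 184 ≡ 36 (mod 37)
36 ≡ 36 (mod 37), so the signature is genuine.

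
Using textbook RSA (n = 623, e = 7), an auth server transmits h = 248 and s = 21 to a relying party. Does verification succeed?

Squares mod 623: s^1≡21, s^2≡441, s^4≡105
7 = 4 + 2 + 1, so s^7 ≡ 105·441·21 ≡ 525 (mod 623)
525 ≠ 248, so verification fails.

fails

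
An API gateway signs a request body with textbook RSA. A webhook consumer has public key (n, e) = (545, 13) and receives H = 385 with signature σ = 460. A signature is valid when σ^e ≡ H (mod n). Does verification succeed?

Squares mod 545: σ^1≡460, σ^2≡140, σ^4≡525, σ^8≡400
13 = 8 + 4 + 1, so σ^13 ≡ 400·525·460 ≡ 385 (mod 545)
385 = H, so the signature checks out.

passes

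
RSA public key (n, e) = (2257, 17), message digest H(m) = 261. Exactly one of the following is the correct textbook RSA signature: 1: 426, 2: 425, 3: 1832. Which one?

Candidate 1: Squares mod 2257: 426^1≡426, 426^2≡916, 426^4≡1709, 426^8≡123, 426^16≡1587; 17 = 16 + 1, so 426^17 ≡ 1587·426 ≡ 1219 (mod 2257)
Candidate 2: Squares mod 2257: 425^1≡425, 425^2≡65, 425^4≡1968, 425^8≡12, 425^16≡144; 17 = 16 + 1, so 425^17 ≡ 144·425 ≡ 261 (mod 2257)
  → matches H(m) = 261
Candidate 3: Squares mod 2257: 1832^1≡1832, 1832^2≡65, 1832^4≡1968, 1832^8≡12, 1832^16≡144; 17 = 16 + 1, so 1832^17 ≡ 144·1832 ≡ 1996 (mod 2257)

2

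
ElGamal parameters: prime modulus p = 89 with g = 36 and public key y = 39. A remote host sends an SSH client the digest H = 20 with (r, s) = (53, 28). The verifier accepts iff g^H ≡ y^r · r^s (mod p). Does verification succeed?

fails

Left side g^H mod p:
36^2 = 1296 ≡ 50
36^4 ≡ 50^2 = 2500 ≡ 8
36^8 ≡ 8^2 = 64
36^16 ≡ 64^2 = 4096 ≡ 2
20 = 16 + 4, so 36^20 ≡ 2·8 ≡ 16 (mod 89)
Right side y^r · r^s mod p:
39^2 = 1521 ≡ 8
39^4 ≡ 8^2 = 64
39^8 ≡ 64^2 = 4096 ≡ 2
39^16 ≡ 2^2 = 4
39^32 ≡ 4^2 = 16
53 = 32 + 16 + 4 + 1, so 39^53 ≡ 16·4·64·39 ≡ 78 (mod 89)
53^2 = 2809 ≡ 50
53^4 ≡ 50^2 = 2500 ≡ 8
53^8 ≡ 8^2 = 64
53^16 ≡ 64^2 = 4096 ≡ 2
28 = 16 + 8 + 4, so 53^28 ≡ 2·64·8 ≡ 45 (mod 89)
78·45 = 3510 ≡ 39 (mod 89)
16 ≠ 39, so verification fails.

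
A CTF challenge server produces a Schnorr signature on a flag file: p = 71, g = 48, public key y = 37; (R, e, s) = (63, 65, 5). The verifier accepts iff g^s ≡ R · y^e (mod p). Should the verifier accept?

reject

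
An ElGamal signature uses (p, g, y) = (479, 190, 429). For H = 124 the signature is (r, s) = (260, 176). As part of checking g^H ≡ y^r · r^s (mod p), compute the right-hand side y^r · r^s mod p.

48

429^260 mod 479 = 220
260^176 mod 479 = 366
y^r · r^s ≡ 220·366 = 80520 ≡ 48 (mod 479)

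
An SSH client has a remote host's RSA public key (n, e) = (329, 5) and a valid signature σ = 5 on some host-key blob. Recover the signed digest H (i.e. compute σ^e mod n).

Squares mod 329: σ^1≡5, σ^2≡25, σ^4≡296
5 = 4 + 1, so σ^5 ≡ 296·5 ≡ 164 (mod 329)

164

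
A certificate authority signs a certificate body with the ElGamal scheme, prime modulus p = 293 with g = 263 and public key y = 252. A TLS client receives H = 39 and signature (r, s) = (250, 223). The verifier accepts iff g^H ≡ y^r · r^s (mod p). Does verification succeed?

fails

Left side g^H mod p:
263^39 mod 293 = 23
Right side y^r · r^s mod p:
252^250 mod 293 = 234
250^223 mod 293 = 77
234·77 = 18018 ≡ 145 (mod 293)
23 ≠ 145, so verification fails.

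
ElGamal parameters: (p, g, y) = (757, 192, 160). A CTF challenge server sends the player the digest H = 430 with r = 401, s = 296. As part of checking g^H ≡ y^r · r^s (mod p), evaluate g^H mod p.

192^2 = 36864 ≡ 528
192^4 ≡ 528^2 = 278784 ≡ 208
192^8 ≡ 208^2 = 43264 ≡ 115
192^16 ≡ 115^2 = 13225 ≡ 356
192^32 ≡ 356^2 = 126736 ≡ 317
192^64 ≡ 317^2 = 100489 ≡ 565
192^128 ≡ 565^2 = 319225 ≡ 528
192^256 ≡ 528^2 = 278784 ≡ 208
430 = 256 + 128 + 32 + 8 + 4 + 2, so 192^430 ≡ 208·528·317·115·208·528 ≡ 160 (mod 757)

160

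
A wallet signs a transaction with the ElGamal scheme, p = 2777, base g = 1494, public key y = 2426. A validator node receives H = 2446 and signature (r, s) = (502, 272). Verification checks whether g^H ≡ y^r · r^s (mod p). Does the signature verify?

Left side g^H mod p:
Squares mod 2777: 1494^1≡1494, 1494^2≡2105, 1494^4≡1710, 1494^8≡2696, 1494^16≡1007, 1494^32≡444, 1494^64≡2746, 1494^128≡961, 1494^256≡1557, 1494^512≡2705, 1494^1024≡2407, 1494^2048≡827
2446 = 2048 + 256 + 128 + 8 + 4 + 2, so 1494^2446 ≡ 827·1557·961·2696·1710·2105 ≡ 2079 (mod 2777)
Right side y^r · r^s mod p:
Squares mod 2777: 2426^1≡2426, 2426^2≡1013, 2426^4≡1456, 2426^8≡1085, 2426^16≡2554, 2426^32≡2520, 2426^64≡2178, 2426^128≡568, 2426^256≡492
502 = 256 + 128 + 64 + 32 + 16 + 4 + 2, so 2426^502 ≡ 492·568·2178·2520·2554·1456·1013 ≡ 1655 (mod 2777)
Squares mod 2777: 502^1≡502, 502^2≡2074, 502^4≡2680, 502^8≡1078, 502^16≡1298, 502^32≡1942, 502^64≡198, 502^128≡326, 502^256≡750
272 = 256 + 16, so 502^272 ≡ 750·1298 ≡ 1550 (mod 2777)
1655·1550 = 2565250 ≡ 2079 (mod 2777)
2079 ≡ 2079 (mod 2777), so the signature is genuine.

verifies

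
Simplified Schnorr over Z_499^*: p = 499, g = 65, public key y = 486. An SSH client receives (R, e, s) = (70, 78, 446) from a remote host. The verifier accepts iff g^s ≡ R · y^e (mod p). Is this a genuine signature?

genuine

g^s mod p:
65^2 = 4225 ≡ 233
65^4 ≡ 233^2 = 54289 ≡ 397
65^8 ≡ 397^2 = 157609 ≡ 424
65^16 ≡ 424^2 = 179776 ≡ 136
65^32 ≡ 136^2 = 18496 ≡ 33
65^64 ≡ 33^2 = 1089 ≡ 91
65^128 ≡ 91^2 = 8281 ≡ 297
65^256 ≡ 297^2 = 88209 ≡ 385
446 = 256 + 128 + 32 + 16 + 8 + 4 + 2, so 65^446 ≡ 385·297·33·136·424·397·233 ≡ 106 (mod 499)
R · y^e mod p:
486^2 = 236196 ≡ 169
486^4 ≡ 169^2 = 28561 ≡ 118
486^8 ≡ 118^2 = 13924 ≡ 451
486^16 ≡ 451^2 = 203401 ≡ 308
486^32 ≡ 308^2 = 94864 ≡ 54
486^64 ≡ 54^2 = 2916 ≡ 421
78 = 64 + 8 + 4 + 2, so 486^78 ≡ 421·451·118·169 ≡ 472 (mod 499)
70·472 = 33040 ≡ 106 (mod 499)
106 ≡ 106 (mod 499); signature holds.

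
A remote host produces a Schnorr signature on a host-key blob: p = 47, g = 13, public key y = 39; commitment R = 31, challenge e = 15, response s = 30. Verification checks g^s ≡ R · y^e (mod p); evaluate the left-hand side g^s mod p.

8

13^2 = 169 ≡ 28
13^4 ≡ 28^2 = 784 ≡ 32
13^8 ≡ 32^2 = 1024 ≡ 37
13^16 ≡ 37^2 = 1369 ≡ 6
30 = 16 + 8 + 4 + 2, so 13^30 ≡ 6·37·32·28 ≡ 8 (mod 47)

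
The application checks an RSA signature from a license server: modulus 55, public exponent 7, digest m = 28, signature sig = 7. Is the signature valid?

valid

sig^2 ≡ 7^2 = 49
sig^4 ≡ 49^2 = 2401 ≡ 36
7 = 4 + 2 + 1, so sig^7 ≡ 36·49·7 ≡ 28 (mod 55)
28 = m, so the signature checks out.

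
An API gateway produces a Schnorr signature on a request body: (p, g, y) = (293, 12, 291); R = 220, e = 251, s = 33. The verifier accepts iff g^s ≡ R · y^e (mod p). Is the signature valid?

invalid

g^s mod p:
12^2 = 144
12^4 ≡ 144^2 = 20736 ≡ 226
12^8 ≡ 226^2 = 51076 ≡ 94
12^16 ≡ 94^2 = 8836 ≡ 46
12^32 ≡ 46^2 = 2116 ≡ 65
33 = 32 + 1, so 12^33 ≡ 65·12 ≡ 194 (mod 293)
R · y^e mod p:
291^2 = 84681 ≡ 4
291^4 ≡ 4^2 = 16
291^8 ≡ 16^2 = 256
291^16 ≡ 256^2 = 65536 ≡ 197
291^32 ≡ 197^2 = 38809 ≡ 133
291^64 ≡ 133^2 = 17689 ≡ 109
291^128 ≡ 109^2 = 11881 ≡ 161
251 = 128 + 64 + 32 + 16 + 8 + 2 + 1, so 291^251 ≡ 161·109·133·197·256·4·291 ≡ 188 (mod 293)
220·188 = 41360 ≡ 47 (mod 293)
194 ≠ 47; the check fails.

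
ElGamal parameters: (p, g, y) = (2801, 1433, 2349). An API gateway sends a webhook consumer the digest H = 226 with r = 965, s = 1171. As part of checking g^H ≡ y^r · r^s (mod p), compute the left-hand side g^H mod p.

1433^2 = 2053489 ≡ 356
1433^4 ≡ 356^2 = 126736 ≡ 691
1433^8 ≡ 691^2 = 477481 ≡ 1311
1433^16 ≡ 1311^2 = 1718721 ≡ 1708
1433^32 ≡ 1708^2 = 2917264 ≡ 1423
1433^64 ≡ 1423^2 = 2024929 ≡ 2607
1433^128 ≡ 2607^2 = 6796449 ≡ 1223
226 = 128 + 64 + 32 + 2, so 1433^226 ≡ 1223·2607·1423·356 ≡ 1477 (mod 2801)

1477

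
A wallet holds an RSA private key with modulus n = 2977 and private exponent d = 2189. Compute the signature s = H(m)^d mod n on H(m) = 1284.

(H(m))^2 ≡ 1284^2 = 1648656 ≡ 2375
(H(m))^4 ≡ 2375^2 = 5640625 ≡ 2187
(H(m))^8 ≡ 2187^2 = 4782969 ≡ 1907
(H(m))^16 ≡ 1907^2 = 3636649 ≡ 1732
(H(m))^32 ≡ 1732^2 = 2999824 ≡ 1985
(H(m))^64 ≡ 1985^2 = 3940225 ≡ 1654
(H(m))^128 ≡ 1654^2 = 2735716 ≡ 2830
(H(m))^256 ≡ 2830^2 = 8008900 ≡ 770
(H(m))^512 ≡ 770^2 = 592900 ≡ 477
(H(m))^1024 ≡ 477^2 = 227529 ≡ 1277
(H(m))^2048 ≡ 1277^2 = 1630729 ≡ 2310
2189 = 2048 + 128 + 8 + 4 + 1, so (H(m))^2189 ≡ 2310·2830·1907·2187·1284 ≡ 680 (mod 2977)

680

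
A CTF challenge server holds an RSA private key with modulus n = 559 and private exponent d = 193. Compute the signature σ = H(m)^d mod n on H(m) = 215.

215

Squares mod 559: (H(m))^1≡215, (H(m))^2≡387, (H(m))^4≡516, (H(m))^8≡172, (H(m))^16≡516, (H(m))^32≡172, (H(m))^64≡516, (H(m))^128≡172
193 = 128 + 64 + 1, so (H(m))^193 ≡ 172·516·215 ≡ 215 (mod 559)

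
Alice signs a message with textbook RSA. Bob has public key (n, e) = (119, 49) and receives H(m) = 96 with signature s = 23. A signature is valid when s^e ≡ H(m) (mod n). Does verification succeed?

fails

s^2 ≡ 23^2 = 529 ≡ 53
s^4 ≡ 53^2 = 2809 ≡ 72
s^8 ≡ 72^2 = 5184 ≡ 67
s^16 ≡ 67^2 = 4489 ≡ 86
s^32 ≡ 86^2 = 7396 ≡ 18
49 = 32 + 16 + 1, so s^49 ≡ 18·86·23 ≡ 23 (mod 119)
s^49 mod 119 = 23, but H(m) = 96.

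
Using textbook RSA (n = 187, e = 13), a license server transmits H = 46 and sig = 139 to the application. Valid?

yes

sig^13 mod 187 = 46
Since 46 equals the digest 46, verification succeeds.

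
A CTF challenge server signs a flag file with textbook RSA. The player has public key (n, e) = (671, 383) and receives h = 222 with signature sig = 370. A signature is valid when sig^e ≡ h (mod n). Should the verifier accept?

accept

sig^2 ≡ 370^2 = 136900 ≡ 16
sig^4 ≡ 16^2 = 256
sig^8 ≡ 256^2 = 65536 ≡ 449
sig^16 ≡ 449^2 = 201601 ≡ 301
sig^32 ≡ 301^2 = 90601 ≡ 16
sig^64 ≡ 16^2 = 256
sig^128 ≡ 256^2 = 65536 ≡ 449
sig^256 ≡ 449^2 = 201601 ≡ 301
383 = 256 + 64 + 32 + 16 + 8 + 4 + 2 + 1, so sig^383 ≡ 301·256·16·301·449·256·16·370 ≡ 222 (mod 671)
222 = h, so the signature checks out.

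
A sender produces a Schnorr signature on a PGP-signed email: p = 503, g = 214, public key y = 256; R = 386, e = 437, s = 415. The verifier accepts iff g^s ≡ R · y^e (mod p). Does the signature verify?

g^s mod p:
214^2 = 45796 ≡ 23
214^4 ≡ 23^2 = 529 ≡ 26
214^8 ≡ 26^2 = 676 ≡ 173
214^16 ≡ 173^2 = 29929 ≡ 252
214^32 ≡ 252^2 = 63504 ≡ 126
214^64 ≡ 126^2 = 15876 ≡ 283
214^128 ≡ 283^2 = 80089 ≡ 112
214^256 ≡ 112^2 = 12544 ≡ 472
415 = 256 + 128 + 16 + 8 + 4 + 2 + 1, so 214^415 ≡ 472·112·252·173·26·23·214 ≡ 278 (mod 503)
R · y^e mod p:
256^2 = 65536 ≡ 146
256^4 ≡ 146^2 = 21316 ≡ 190
256^8 ≡ 190^2 = 36100 ≡ 387
256^16 ≡ 387^2 = 149769 ≡ 378
256^32 ≡ 378^2 = 142884 ≡ 32
256^64 ≡ 32^2 = 1024 ≡ 18
256^128 ≡ 18^2 = 324
256^256 ≡ 324^2 = 104976 ≡ 352
437 = 256 + 128 + 32 + 16 + 4 + 1, so 256^437 ≡ 352·324·32·378·190·256 ≡ 118 (mod 503)
386·118 = 45548 ≡ 278 (mod 503)
278 ≡ 278 (mod 503); signature holds.

verifies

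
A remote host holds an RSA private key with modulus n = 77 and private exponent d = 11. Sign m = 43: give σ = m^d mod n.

m^2 ≡ 43^2 = 1849 ≡ 1
m^4 ≡ 1^2 = 1
m^8 ≡ 1^2 = 1
11 = 8 + 2 + 1, so m^11 ≡ 1·1·43 ≡ 43 (mod 77)

43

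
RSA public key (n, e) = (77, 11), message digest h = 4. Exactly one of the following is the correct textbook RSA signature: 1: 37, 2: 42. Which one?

1

Candidate 1: 37^2 = 1369 ≡ 60; 37^4 ≡ 60^2 = 3600 ≡ 58; 37^8 ≡ 58^2 = 3364 ≡ 53; 11 = 8 + 2 + 1, so 37^11 ≡ 53·60·37 ≡ 4 (mod 77)
  → matches h = 4
Candidate 2: 42^2 = 1764 ≡ 70; 42^4 ≡ 70^2 = 4900 ≡ 49; 42^8 ≡ 49^2 = 2401 ≡ 14; 11 = 8 + 2 + 1, so 42^11 ≡ 14·70·42 ≡ 42 (mod 77)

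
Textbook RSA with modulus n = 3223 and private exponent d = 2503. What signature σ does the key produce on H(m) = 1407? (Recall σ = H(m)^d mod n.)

2760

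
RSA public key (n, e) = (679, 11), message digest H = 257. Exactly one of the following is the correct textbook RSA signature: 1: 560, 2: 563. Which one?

2

Candidate 1: 560^2 = 313600 ≡ 581; 560^4 ≡ 581^2 = 337561 ≡ 98; 560^8 ≡ 98^2 = 9604 ≡ 98; 11 = 8 + 2 + 1, so 560^11 ≡ 98·581·560 ≡ 119 (mod 679)
Candidate 2: 563^2 = 316969 ≡ 555; 563^4 ≡ 555^2 = 308025 ≡ 438; 563^8 ≡ 438^2 = 191844 ≡ 366; 11 = 8 + 2 + 1, so 563^11 ≡ 366·555·563 ≡ 257 (mod 679)
  → matches H = 257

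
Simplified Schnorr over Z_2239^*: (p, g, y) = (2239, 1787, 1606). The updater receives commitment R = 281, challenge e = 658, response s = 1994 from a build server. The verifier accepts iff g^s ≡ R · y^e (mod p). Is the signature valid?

g^s mod p:
1787^2 = 3193369 ≡ 555
1787^4 ≡ 555^2 = 308025 ≡ 1282
1787^8 ≡ 1282^2 = 1643524 ≡ 98
1787^16 ≡ 98^2 = 9604 ≡ 648
1787^32 ≡ 648^2 = 419904 ≡ 1211
1787^64 ≡ 1211^2 = 1466521 ≡ 2215
1787^128 ≡ 2215^2 = 4906225 ≡ 576
1787^256 ≡ 576^2 = 331776 ≡ 404
1787^512 ≡ 404^2 = 163216 ≡ 2008
1787^1024 ≡ 2008^2 = 4032064 ≡ 1864
1994 = 1024 + 512 + 256 + 128 + 64 + 8 + 2, so 1787^1994 ≡ 1864·2008·404·576·2215·98·555 ≡ 577 (mod 2239)
R · y^e mod p:
1606^2 = 2579236 ≡ 2147
1606^4 ≡ 2147^2 = 4609609 ≡ 1747
1606^8 ≡ 1747^2 = 3052009 ≡ 252
1606^16 ≡ 252^2 = 63504 ≡ 812
1606^32 ≡ 812^2 = 659344 ≡ 1078
1606^64 ≡ 1078^2 = 1162084 ≡ 43
1606^128 ≡ 43^2 = 1849
1606^256 ≡ 1849^2 = 3418801 ≡ 2087
1606^512 ≡ 2087^2 = 4355569 ≡ 714
658 = 512 + 128 + 16 + 2, so 1606^658 ≡ 714·1849·812·2147 ≡ 1508 (mod 2239)
281·1508 = 423748 ≡ 577 (mod 2239)
577 ≡ 577 (mod 2239); signature holds.

valid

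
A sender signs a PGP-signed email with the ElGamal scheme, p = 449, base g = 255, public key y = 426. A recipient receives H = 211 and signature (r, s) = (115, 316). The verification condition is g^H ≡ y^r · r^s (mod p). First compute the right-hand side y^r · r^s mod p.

129

426^115 mod 449 = 405
115^316 mod 449 = 293
y^r · r^s ≡ 405·293 = 118665 ≡ 129 (mod 449)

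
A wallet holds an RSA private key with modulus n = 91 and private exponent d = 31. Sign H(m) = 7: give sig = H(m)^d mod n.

84

(H(m))^31 mod 91 = 84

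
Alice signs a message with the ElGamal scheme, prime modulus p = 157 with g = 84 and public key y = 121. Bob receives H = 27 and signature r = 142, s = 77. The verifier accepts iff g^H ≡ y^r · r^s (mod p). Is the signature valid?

valid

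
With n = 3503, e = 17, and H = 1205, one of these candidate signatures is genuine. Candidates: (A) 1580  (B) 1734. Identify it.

B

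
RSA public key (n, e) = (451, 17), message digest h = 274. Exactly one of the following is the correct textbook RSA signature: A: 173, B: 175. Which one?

Candidate A: Squares mod 451: 173^1≡173, 173^2≡163, 173^4≡411, 173^8≡247, 173^16≡124; 17 = 16 + 1, so 173^17 ≡ 124·173 ≡ 255 (mod 451)
Candidate B: Squares mod 451: 175^1≡175, 175^2≡408, 175^4≡45, 175^8≡221, 175^16≡133; 17 = 16 + 1, so 175^17 ≡ 133·175 ≡ 274 (mod 451)
  → matches h = 274

B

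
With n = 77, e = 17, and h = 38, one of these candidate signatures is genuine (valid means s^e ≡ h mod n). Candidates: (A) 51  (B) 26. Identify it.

B

Candidate A: 51^2 = 2601 ≡ 60; 51^4 ≡ 60^2 = 3600 ≡ 58; 51^8 ≡ 58^2 = 3364 ≡ 53; 51^16 ≡ 53^2 = 2809 ≡ 37; 17 = 16 + 1, so 51^17 ≡ 37·51 ≡ 39 (mod 77)
Candidate B: 26^2 = 676 ≡ 60; 26^4 ≡ 60^2 = 3600 ≡ 58; 26^8 ≡ 58^2 = 3364 ≡ 53; 26^16 ≡ 53^2 = 2809 ≡ 37; 17 = 16 + 1, so 26^17 ≡ 37·26 ≡ 38 (mod 77)
  → matches h = 38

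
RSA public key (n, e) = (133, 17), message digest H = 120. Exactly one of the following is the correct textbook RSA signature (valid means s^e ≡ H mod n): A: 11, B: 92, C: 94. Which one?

Candidate A: Squares mod 133: 11^1≡11, 11^2≡121, 11^4≡11, 11^8≡121, 11^16≡11; 17 = 16 + 1, so 11^17 ≡ 11·11 ≡ 121 (mod 133)
Candidate B: Squares mod 133: 92^1≡92, 92^2≡85, 92^4≡43, 92^8≡120, 92^16≡36; 17 = 16 + 1, so 92^17 ≡ 36·92 ≡ 120 (mod 133)
  → matches H = 120
Candidate C: Squares mod 133: 94^1≡94, 94^2≡58, 94^4≡39, 94^8≡58, 94^16≡39; 17 = 16 + 1, so 94^17 ≡ 39·94 ≡ 75 (mod 133)

B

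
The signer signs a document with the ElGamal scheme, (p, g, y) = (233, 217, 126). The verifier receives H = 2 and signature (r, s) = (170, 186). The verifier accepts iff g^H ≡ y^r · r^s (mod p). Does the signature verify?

verifies

Left side g^H mod p:
Squares mod 233: 217^1≡217, 217^2≡23
217^2 ≡ 23 (mod 233)
Right side y^r · r^s mod p:
Squares mod 233: 126^1≡126, 126^2≡32, 126^4≡92, 126^8≡76, 126^16≡184, 126^32≡71, 126^64≡148, 126^128≡2
170 = 128 + 32 + 8 + 2, so 126^170 ≡ 2·71·76·32 ≡ 38 (mod 233)
Squares mod 233: 170^1≡170, 170^2≡8, 170^4≡64, 170^8≡135, 170^16≡51, 170^32≡38, 170^64≡46, 170^128≡19
186 = 128 + 32 + 16 + 8 + 2, so 170^186 ≡ 19·38·51·135·8 ≡ 19 (mod 233)
38·19 = 722 ≡ 23 (mod 233)
23 ≡ 23 (mod 233), so the signature is genuine.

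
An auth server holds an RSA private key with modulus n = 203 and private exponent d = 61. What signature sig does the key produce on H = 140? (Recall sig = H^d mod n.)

7

H^2 ≡ 140^2 = 19600 ≡ 112
H^4 ≡ 112^2 = 12544 ≡ 161
H^8 ≡ 161^2 = 25921 ≡ 140
H^16 ≡ 140^2 = 19600 ≡ 112
H^32 ≡ 112^2 = 12544 ≡ 161
61 = 32 + 16 + 8 + 4 + 1, so H^61 ≡ 161·112·140·161·140 ≡ 7 (mod 203)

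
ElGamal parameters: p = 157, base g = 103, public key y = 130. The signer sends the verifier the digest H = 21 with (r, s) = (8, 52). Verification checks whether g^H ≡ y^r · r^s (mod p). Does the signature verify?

Left side g^H mod p:
103^2 = 10609 ≡ 90
103^4 ≡ 90^2 = 8100 ≡ 93
103^8 ≡ 93^2 = 8649 ≡ 14
103^16 ≡ 14^2 = 196 ≡ 39
21 = 16 + 4 + 1, so 103^21 ≡ 39·93·103 ≡ 78 (mod 157)
Right side y^r · r^s mod p:
130^2 = 16900 ≡ 101
130^4 ≡ 101^2 = 10201 ≡ 153
130^8 ≡ 153^2 = 23409 ≡ 16
8^2 = 64
8^4 ≡ 64^2 = 4096 ≡ 14
8^8 ≡ 14^2 = 196 ≡ 39
8^16 ≡ 39^2 = 1521 ≡ 108
8^32 ≡ 108^2 = 11664 ≡ 46
52 = 32 + 16 + 4, so 8^52 ≡ 46·108·14 ≡ 1 (mod 157)
16·1 = 16 ≡ 16 (mod 157)
78 ≠ 16, so verification fails.

does not verify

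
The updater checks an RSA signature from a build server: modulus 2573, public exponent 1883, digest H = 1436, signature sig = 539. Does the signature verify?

does not verify

sig^2 ≡ 539^2 = 290521 ≡ 2345
sig^4 ≡ 2345^2 = 5499025 ≡ 524
sig^8 ≡ 524^2 = 274576 ≡ 1838
sig^16 ≡ 1838^2 = 3378244 ≡ 2468
sig^32 ≡ 2468^2 = 6091024 ≡ 733
sig^64 ≡ 733^2 = 537289 ≡ 2105
sig^128 ≡ 2105^2 = 4431025 ≡ 319
sig^256 ≡ 319^2 = 101761 ≡ 1414
sig^512 ≡ 1414^2 = 1999396 ≡ 175
sig^1024 ≡ 175^2 = 30625 ≡ 2322
1883 = 1024 + 512 + 256 + 64 + 16 + 8 + 2 + 1, so sig^1883 ≡ 2322·175·1414·2105·2468·1838·2345·539 ≡ 2316 (mod 2573)
2316 ≠ 1436, so verification fails.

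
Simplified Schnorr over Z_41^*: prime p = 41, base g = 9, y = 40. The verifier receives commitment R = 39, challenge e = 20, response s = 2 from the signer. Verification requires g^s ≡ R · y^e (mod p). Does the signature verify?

g^s mod p:
9^2 = 81 ≡ 40
R · y^e mod p:
40^2 = 1600 ≡ 1
40^4 ≡ 1^2 = 1
40^8 ≡ 1^2 = 1
40^16 ≡ 1^2 = 1
20 = 16 + 4, so 40^20 ≡ 1·1 ≡ 1 (mod 41)
39·1 = 39 ≡ 39 (mod 41)
40 ≠ 39; the check fails.

does not verify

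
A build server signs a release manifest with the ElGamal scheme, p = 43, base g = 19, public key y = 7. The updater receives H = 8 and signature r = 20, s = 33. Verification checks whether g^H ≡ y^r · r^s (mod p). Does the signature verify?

does not verify

Left side g^H mod p:
19^2 = 361 ≡ 17
19^4 ≡ 17^2 = 289 ≡ 31
19^8 ≡ 31^2 = 961 ≡ 15
Right side y^r · r^s mod p:
7^2 = 49 ≡ 6
7^4 ≡ 6^2 = 36
7^8 ≡ 36^2 = 1296 ≡ 6
7^16 ≡ 6^2 = 36
20 = 16 + 4, so 7^20 ≡ 36·36 ≡ 6 (mod 43)
20^2 = 400 ≡ 13
20^4 ≡ 13^2 = 169 ≡ 40
20^8 ≡ 40^2 = 1600 ≡ 9
20^16 ≡ 9^2 = 81 ≡ 38
20^32 ≡ 38^2 = 1444 ≡ 25
33 = 32 + 1, so 20^33 ≡ 25·20 ≡ 27 (mod 43)
6·27 = 162 ≡ 33 (mod 43)
15 ≠ 33, so verification fails.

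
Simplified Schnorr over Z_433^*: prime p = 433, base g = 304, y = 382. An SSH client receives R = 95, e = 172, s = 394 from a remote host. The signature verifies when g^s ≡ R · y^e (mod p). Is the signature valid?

valid

g^s mod p:
304^394 mod 433 = 136
R · y^e mod p:
382^172 mod 433 = 243
95·243 = 23085 ≡ 136 (mod 433)
136 ≡ 136 (mod 433); signature holds.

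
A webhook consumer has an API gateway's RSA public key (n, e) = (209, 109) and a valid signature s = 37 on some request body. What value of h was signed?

Squares mod 209: s^1≡37, s^2≡115, s^4≡58, s^8≡20, s^16≡191, s^32≡115, s^64≡58
109 = 64 + 32 + 8 + 4 + 1, so s^109 ≡ 58·115·20·58·37 ≡ 113 (mod 209)

113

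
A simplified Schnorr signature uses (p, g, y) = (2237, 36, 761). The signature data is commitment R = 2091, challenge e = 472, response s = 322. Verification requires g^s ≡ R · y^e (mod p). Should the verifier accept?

accept

g^s mod p:
36^322 mod 2237 = 185
R · y^e mod p:
761^472 mod 2237 = 535
2091·535 = 1118685 ≡ 185 (mod 2237)
185 ≡ 185 (mod 2237); signature holds.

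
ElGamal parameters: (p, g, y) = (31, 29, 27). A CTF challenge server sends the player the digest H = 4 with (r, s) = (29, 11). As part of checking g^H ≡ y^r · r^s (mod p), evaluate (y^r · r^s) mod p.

27^2 = 729 ≡ 16
27^4 ≡ 16^2 = 256 ≡ 8
27^8 ≡ 8^2 = 64 ≡ 2
27^16 ≡ 2^2 = 4
29 = 16 + 8 + 4 + 1, so 27^29 ≡ 4·2·8·27 ≡ 23 (mod 31)
29^2 = 841 ≡ 4
29^4 ≡ 4^2 = 16
29^8 ≡ 16^2 = 256 ≡ 8
11 = 8 + 2 + 1, so 29^11 ≡ 8·4·29 ≡ 29 (mod 31)
y^r · r^s ≡ 23·29 = 667 ≡ 16 (mod 31)

16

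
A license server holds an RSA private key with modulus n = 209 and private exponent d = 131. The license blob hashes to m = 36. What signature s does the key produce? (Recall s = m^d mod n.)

25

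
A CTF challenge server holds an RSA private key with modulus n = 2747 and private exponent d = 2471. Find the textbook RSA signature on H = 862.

2707

Squares mod 2747: H^1≡862, H^2≡1354, H^4≡1067, H^8≡1231, H^16≡1764, H^32≡2092, H^64≡493, H^128≡1313, H^256≡1600, H^512≡2543, H^1024≡411, H^2048≡1354
2471 = 2048 + 256 + 128 + 32 + 4 + 2 + 1, so H^2471 ≡ 1354·1600·1313·2092·1067·1354·862 ≡ 2707 (mod 2747)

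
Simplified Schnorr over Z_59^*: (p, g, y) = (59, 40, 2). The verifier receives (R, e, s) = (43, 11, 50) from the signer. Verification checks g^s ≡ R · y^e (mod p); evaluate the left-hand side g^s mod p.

40^2 = 1600 ≡ 7
40^4 ≡ 7^2 = 49
40^8 ≡ 49^2 = 2401 ≡ 41
40^16 ≡ 41^2 = 1681 ≡ 29
40^32 ≡ 29^2 = 841 ≡ 15
50 = 32 + 16 + 2, so 40^50 ≡ 15·29·7 ≡ 36 (mod 59)

36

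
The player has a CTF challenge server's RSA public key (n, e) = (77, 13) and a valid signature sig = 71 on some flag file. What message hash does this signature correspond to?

Squares mod 77: sig^1≡71, sig^2≡36, sig^4≡64, sig^8≡15
13 = 8 + 4 + 1, so sig^13 ≡ 15·64·71 ≡ 15 (mod 77)

15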